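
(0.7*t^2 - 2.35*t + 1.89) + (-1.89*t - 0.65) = 0.7*t^2 - 4.24*t + 1.24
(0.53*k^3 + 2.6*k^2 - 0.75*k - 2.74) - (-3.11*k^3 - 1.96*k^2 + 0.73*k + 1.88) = 3.64*k^3 + 4.56*k^2 - 1.48*k - 4.62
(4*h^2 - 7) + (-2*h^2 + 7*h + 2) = 2*h^2 + 7*h - 5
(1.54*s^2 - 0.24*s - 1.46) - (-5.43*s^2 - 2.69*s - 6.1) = 6.97*s^2 + 2.45*s + 4.64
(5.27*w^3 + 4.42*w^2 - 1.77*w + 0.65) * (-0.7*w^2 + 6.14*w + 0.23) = -3.689*w^5 + 29.2638*w^4 + 29.5899*w^3 - 10.3062*w^2 + 3.5839*w + 0.1495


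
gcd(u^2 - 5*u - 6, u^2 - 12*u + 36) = u - 6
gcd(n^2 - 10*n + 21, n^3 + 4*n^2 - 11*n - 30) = n - 3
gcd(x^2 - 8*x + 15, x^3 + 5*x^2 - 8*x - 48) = x - 3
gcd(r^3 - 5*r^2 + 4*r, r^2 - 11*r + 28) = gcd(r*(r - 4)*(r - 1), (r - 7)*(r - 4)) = r - 4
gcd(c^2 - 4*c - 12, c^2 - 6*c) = c - 6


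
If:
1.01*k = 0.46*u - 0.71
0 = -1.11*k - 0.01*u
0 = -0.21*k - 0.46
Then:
No Solution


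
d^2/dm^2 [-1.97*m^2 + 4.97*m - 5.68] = -3.94000000000000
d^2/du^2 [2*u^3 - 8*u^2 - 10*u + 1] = 12*u - 16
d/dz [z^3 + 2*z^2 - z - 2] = 3*z^2 + 4*z - 1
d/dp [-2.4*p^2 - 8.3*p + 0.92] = -4.8*p - 8.3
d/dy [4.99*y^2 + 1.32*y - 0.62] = 9.98*y + 1.32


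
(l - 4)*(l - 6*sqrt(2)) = l^2 - 6*sqrt(2)*l - 4*l + 24*sqrt(2)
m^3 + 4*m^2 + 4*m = m*(m + 2)^2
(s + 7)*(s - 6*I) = s^2 + 7*s - 6*I*s - 42*I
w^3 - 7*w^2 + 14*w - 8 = (w - 4)*(w - 2)*(w - 1)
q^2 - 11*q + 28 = (q - 7)*(q - 4)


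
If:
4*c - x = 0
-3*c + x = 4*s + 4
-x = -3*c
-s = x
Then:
No Solution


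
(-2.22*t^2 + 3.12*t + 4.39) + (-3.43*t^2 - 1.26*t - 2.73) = -5.65*t^2 + 1.86*t + 1.66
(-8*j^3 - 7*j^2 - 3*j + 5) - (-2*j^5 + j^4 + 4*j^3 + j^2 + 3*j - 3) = 2*j^5 - j^4 - 12*j^3 - 8*j^2 - 6*j + 8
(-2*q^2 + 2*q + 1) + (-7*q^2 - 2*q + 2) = 3 - 9*q^2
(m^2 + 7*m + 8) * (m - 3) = m^3 + 4*m^2 - 13*m - 24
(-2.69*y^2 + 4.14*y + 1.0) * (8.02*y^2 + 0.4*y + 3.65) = -21.5738*y^4 + 32.1268*y^3 - 0.1425*y^2 + 15.511*y + 3.65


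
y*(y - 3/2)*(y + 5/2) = y^3 + y^2 - 15*y/4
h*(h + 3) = h^2 + 3*h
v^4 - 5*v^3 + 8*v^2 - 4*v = v*(v - 2)^2*(v - 1)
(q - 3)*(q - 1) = q^2 - 4*q + 3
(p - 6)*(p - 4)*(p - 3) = p^3 - 13*p^2 + 54*p - 72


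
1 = 1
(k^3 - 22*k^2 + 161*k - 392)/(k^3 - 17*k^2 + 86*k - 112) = (k - 7)/(k - 2)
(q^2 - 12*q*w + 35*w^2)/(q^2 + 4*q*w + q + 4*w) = (q^2 - 12*q*w + 35*w^2)/(q^2 + 4*q*w + q + 4*w)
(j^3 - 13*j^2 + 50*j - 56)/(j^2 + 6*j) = (j^3 - 13*j^2 + 50*j - 56)/(j*(j + 6))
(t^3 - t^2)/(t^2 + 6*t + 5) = t^2*(t - 1)/(t^2 + 6*t + 5)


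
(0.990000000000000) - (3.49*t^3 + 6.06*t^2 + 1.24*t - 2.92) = -3.49*t^3 - 6.06*t^2 - 1.24*t + 3.91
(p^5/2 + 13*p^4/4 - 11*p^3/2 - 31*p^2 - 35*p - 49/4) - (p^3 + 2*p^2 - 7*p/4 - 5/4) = p^5/2 + 13*p^4/4 - 13*p^3/2 - 33*p^2 - 133*p/4 - 11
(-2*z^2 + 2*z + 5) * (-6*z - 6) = 12*z^3 - 42*z - 30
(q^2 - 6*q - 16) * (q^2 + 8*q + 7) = q^4 + 2*q^3 - 57*q^2 - 170*q - 112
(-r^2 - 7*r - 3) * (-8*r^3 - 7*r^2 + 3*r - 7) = 8*r^5 + 63*r^4 + 70*r^3 + 7*r^2 + 40*r + 21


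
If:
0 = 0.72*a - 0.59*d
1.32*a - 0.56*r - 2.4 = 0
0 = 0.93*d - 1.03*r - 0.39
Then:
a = 3.11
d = 3.80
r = 3.05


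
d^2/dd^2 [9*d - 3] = 0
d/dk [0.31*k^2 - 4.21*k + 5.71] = 0.62*k - 4.21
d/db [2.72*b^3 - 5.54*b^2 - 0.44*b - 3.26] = 8.16*b^2 - 11.08*b - 0.44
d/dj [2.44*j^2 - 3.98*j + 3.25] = 4.88*j - 3.98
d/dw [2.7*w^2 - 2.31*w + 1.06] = 5.4*w - 2.31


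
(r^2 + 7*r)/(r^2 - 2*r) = (r + 7)/(r - 2)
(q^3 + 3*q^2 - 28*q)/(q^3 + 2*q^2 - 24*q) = (q + 7)/(q + 6)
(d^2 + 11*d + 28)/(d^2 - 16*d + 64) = (d^2 + 11*d + 28)/(d^2 - 16*d + 64)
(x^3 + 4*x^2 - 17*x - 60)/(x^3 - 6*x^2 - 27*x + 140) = (x + 3)/(x - 7)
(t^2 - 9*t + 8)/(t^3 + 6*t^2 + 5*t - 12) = (t - 8)/(t^2 + 7*t + 12)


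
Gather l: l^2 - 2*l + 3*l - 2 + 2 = l^2 + l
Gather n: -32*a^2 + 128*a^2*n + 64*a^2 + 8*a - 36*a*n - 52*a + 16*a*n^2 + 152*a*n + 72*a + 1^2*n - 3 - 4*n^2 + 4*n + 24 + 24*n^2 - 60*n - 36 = 32*a^2 + 28*a + n^2*(16*a + 20) + n*(128*a^2 + 116*a - 55) - 15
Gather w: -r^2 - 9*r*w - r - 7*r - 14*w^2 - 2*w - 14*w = -r^2 - 8*r - 14*w^2 + w*(-9*r - 16)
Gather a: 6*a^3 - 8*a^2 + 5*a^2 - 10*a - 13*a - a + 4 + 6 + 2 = 6*a^3 - 3*a^2 - 24*a + 12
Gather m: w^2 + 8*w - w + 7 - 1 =w^2 + 7*w + 6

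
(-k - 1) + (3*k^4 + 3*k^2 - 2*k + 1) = 3*k^4 + 3*k^2 - 3*k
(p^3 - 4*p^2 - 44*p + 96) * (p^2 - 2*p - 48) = p^5 - 6*p^4 - 84*p^3 + 376*p^2 + 1920*p - 4608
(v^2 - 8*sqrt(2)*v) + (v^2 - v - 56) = 2*v^2 - 8*sqrt(2)*v - v - 56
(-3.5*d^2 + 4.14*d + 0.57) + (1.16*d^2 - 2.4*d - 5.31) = -2.34*d^2 + 1.74*d - 4.74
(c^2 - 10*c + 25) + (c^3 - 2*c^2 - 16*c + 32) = c^3 - c^2 - 26*c + 57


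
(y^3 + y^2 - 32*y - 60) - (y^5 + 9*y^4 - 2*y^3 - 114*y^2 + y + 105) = -y^5 - 9*y^4 + 3*y^3 + 115*y^2 - 33*y - 165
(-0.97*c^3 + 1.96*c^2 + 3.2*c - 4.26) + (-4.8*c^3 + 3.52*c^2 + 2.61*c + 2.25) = -5.77*c^3 + 5.48*c^2 + 5.81*c - 2.01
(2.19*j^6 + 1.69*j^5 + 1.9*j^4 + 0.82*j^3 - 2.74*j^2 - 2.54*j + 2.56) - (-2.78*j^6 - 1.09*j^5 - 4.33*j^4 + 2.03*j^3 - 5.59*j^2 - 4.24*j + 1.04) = 4.97*j^6 + 2.78*j^5 + 6.23*j^4 - 1.21*j^3 + 2.85*j^2 + 1.7*j + 1.52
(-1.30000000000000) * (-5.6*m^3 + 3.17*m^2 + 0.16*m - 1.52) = 7.28*m^3 - 4.121*m^2 - 0.208*m + 1.976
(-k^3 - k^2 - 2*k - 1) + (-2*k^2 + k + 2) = -k^3 - 3*k^2 - k + 1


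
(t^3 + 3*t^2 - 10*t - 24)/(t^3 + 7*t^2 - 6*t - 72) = (t + 2)/(t + 6)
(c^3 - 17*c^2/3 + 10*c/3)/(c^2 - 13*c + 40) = c*(3*c - 2)/(3*(c - 8))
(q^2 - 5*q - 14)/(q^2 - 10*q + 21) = (q + 2)/(q - 3)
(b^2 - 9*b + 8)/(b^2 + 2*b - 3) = (b - 8)/(b + 3)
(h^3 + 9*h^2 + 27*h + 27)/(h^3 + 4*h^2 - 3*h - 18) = (h + 3)/(h - 2)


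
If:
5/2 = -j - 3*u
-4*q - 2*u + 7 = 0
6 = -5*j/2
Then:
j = -12/5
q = 53/30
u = -1/30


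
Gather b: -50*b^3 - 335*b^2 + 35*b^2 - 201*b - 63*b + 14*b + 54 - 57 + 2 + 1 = -50*b^3 - 300*b^2 - 250*b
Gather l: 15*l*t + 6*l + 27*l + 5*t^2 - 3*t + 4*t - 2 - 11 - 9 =l*(15*t + 33) + 5*t^2 + t - 22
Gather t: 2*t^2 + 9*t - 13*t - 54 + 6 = 2*t^2 - 4*t - 48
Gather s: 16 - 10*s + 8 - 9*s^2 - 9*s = -9*s^2 - 19*s + 24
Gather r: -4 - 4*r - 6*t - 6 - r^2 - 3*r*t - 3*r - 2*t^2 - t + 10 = -r^2 + r*(-3*t - 7) - 2*t^2 - 7*t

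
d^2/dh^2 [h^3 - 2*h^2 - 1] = 6*h - 4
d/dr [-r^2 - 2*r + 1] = -2*r - 2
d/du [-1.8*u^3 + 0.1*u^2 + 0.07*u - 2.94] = -5.4*u^2 + 0.2*u + 0.07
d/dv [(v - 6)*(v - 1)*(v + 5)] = 3*v^2 - 4*v - 29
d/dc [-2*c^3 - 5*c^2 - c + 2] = -6*c^2 - 10*c - 1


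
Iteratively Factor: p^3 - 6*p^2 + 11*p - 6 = (p - 3)*(p^2 - 3*p + 2) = (p - 3)*(p - 1)*(p - 2)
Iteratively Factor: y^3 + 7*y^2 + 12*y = (y)*(y^2 + 7*y + 12) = y*(y + 4)*(y + 3)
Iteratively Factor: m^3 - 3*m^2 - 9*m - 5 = (m + 1)*(m^2 - 4*m - 5) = (m - 5)*(m + 1)*(m + 1)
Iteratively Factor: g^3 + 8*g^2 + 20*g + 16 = (g + 2)*(g^2 + 6*g + 8) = (g + 2)*(g + 4)*(g + 2)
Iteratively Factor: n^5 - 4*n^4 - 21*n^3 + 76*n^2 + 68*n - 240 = (n - 3)*(n^4 - n^3 - 24*n^2 + 4*n + 80) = (n - 3)*(n + 2)*(n^3 - 3*n^2 - 18*n + 40) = (n - 3)*(n - 2)*(n + 2)*(n^2 - n - 20) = (n - 3)*(n - 2)*(n + 2)*(n + 4)*(n - 5)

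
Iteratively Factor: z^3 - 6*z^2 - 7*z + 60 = (z + 3)*(z^2 - 9*z + 20) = (z - 5)*(z + 3)*(z - 4)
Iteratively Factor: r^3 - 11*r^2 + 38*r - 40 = (r - 4)*(r^2 - 7*r + 10) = (r - 5)*(r - 4)*(r - 2)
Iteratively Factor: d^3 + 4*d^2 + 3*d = (d + 1)*(d^2 + 3*d) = d*(d + 1)*(d + 3)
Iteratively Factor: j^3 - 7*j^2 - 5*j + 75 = (j - 5)*(j^2 - 2*j - 15) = (j - 5)^2*(j + 3)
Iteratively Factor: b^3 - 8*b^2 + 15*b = (b)*(b^2 - 8*b + 15) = b*(b - 5)*(b - 3)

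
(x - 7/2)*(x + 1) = x^2 - 5*x/2 - 7/2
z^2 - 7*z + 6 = (z - 6)*(z - 1)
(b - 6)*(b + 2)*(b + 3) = b^3 - b^2 - 24*b - 36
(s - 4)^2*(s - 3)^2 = s^4 - 14*s^3 + 73*s^2 - 168*s + 144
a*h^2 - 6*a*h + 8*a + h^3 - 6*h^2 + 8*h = (a + h)*(h - 4)*(h - 2)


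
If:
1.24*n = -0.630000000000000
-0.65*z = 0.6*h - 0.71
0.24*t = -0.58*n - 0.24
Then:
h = 1.18333333333333 - 1.08333333333333*z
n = -0.51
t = 0.23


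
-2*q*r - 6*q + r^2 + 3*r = (-2*q + r)*(r + 3)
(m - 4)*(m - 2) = m^2 - 6*m + 8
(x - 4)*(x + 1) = x^2 - 3*x - 4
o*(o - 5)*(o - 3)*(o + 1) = o^4 - 7*o^3 + 7*o^2 + 15*o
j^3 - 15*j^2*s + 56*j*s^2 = j*(j - 8*s)*(j - 7*s)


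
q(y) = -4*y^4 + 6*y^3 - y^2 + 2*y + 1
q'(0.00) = 2.00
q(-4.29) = -1854.55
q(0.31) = 1.67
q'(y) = -16*y^3 + 18*y^2 - 2*y + 2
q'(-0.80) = 23.31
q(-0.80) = -5.95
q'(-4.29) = 1605.11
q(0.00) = 1.00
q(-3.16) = -603.48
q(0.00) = 1.00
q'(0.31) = 2.63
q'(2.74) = -197.48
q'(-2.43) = 342.73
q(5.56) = -2810.12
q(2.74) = -103.06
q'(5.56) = -2202.75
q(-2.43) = -235.33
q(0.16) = 1.32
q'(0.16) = 2.08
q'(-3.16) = 692.93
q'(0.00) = 2.00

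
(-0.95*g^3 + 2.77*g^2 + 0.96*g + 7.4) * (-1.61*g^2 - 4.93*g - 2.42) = 1.5295*g^5 + 0.223799999999999*g^4 - 12.9027*g^3 - 23.3502*g^2 - 38.8052*g - 17.908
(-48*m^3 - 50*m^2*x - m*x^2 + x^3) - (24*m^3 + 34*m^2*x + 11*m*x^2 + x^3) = -72*m^3 - 84*m^2*x - 12*m*x^2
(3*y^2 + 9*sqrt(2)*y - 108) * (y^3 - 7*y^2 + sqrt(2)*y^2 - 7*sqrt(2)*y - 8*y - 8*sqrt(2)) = 3*y^5 - 21*y^4 + 12*sqrt(2)*y^4 - 84*sqrt(2)*y^3 - 114*y^3 - 204*sqrt(2)*y^2 + 630*y^2 + 720*y + 756*sqrt(2)*y + 864*sqrt(2)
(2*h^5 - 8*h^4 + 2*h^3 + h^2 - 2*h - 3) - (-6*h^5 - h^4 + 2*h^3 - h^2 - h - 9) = 8*h^5 - 7*h^4 + 2*h^2 - h + 6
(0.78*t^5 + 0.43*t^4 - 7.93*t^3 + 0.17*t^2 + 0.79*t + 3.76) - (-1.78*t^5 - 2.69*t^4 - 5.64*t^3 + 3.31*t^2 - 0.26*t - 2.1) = 2.56*t^5 + 3.12*t^4 - 2.29*t^3 - 3.14*t^2 + 1.05*t + 5.86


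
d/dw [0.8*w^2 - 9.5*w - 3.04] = 1.6*w - 9.5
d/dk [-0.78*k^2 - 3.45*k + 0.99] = -1.56*k - 3.45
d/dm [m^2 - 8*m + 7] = 2*m - 8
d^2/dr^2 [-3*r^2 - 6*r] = -6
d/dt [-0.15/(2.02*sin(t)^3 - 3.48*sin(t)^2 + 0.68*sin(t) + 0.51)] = (0.909*sin(t)^2 - 1.044*sin(t) + 0.102)*cos(t)/(2.02*sin(t)^3 - 3.48*sin(t)^2 + 0.68*sin(t) + 0.51)^2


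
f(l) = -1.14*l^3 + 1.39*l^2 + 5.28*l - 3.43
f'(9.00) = -246.72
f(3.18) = -9.24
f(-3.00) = 24.02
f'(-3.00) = -33.84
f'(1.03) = 4.52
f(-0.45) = -5.42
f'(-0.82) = 0.70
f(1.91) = 3.78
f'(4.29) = -45.74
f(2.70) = -1.48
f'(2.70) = -12.15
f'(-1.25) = -3.54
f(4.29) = -45.20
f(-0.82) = -6.20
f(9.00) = -674.38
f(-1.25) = -5.63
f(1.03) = 2.24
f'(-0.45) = 3.34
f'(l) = -3.42*l^2 + 2.78*l + 5.28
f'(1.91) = -1.89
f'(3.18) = -20.46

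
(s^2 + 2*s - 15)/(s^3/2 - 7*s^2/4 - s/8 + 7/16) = 16*(s^2 + 2*s - 15)/(8*s^3 - 28*s^2 - 2*s + 7)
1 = 1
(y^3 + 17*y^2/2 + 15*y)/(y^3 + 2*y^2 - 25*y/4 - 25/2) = 2*y*(y + 6)/(2*y^2 - y - 10)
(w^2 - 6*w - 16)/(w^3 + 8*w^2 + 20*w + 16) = (w - 8)/(w^2 + 6*w + 8)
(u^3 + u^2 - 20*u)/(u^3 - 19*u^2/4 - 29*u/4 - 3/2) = 4*u*(-u^2 - u + 20)/(-4*u^3 + 19*u^2 + 29*u + 6)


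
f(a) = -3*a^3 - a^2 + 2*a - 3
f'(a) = -9*a^2 - 2*a + 2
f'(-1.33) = -11.26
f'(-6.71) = -389.80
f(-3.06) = 67.47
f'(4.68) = -204.48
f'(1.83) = -31.80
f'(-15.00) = -1993.00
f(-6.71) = 844.89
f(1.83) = -21.07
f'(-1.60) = -17.84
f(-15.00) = 9867.00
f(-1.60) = 3.53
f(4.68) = -323.05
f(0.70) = -3.12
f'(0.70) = -3.81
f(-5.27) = 397.78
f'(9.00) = -745.00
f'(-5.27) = -237.42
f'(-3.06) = -76.15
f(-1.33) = -0.37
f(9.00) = -2253.00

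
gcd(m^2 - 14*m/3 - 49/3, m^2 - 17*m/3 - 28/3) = m - 7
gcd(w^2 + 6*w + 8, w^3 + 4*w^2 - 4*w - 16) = w^2 + 6*w + 8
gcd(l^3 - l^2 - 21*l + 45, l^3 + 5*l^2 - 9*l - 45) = l^2 + 2*l - 15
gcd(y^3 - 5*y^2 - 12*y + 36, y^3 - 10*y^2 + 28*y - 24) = y^2 - 8*y + 12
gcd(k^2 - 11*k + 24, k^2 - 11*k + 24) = k^2 - 11*k + 24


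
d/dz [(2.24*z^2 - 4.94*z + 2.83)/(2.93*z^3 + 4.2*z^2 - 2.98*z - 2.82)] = (-6.5632*z^4 + 28.9484*z^3 - 10.8029*z^2 - 36.4056*z + 22.3642)/(8.5849*z^6 + 24.612*z^5 + 0.177199999999999*z^4 - 41.5572*z^3 - 14.8076*z^2 + 16.8072*z + 7.9524)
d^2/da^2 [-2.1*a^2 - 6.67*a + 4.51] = -4.20000000000000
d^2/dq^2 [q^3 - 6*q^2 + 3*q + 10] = 6*q - 12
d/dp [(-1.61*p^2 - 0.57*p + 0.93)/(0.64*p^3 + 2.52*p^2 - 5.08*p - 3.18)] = (1.0304*p^4 + 0.7296*p^3 + 7.8296*p^2 + 5.5524*p + 6.537)/(0.4096*p^6 + 3.2256*p^5 - 0.152*p^4 - 29.6736*p^3 + 9.7792*p^2 + 32.3088*p + 10.1124)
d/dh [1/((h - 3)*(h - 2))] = (5 - 2*h)/(h^4 - 10*h^3 + 37*h^2 - 60*h + 36)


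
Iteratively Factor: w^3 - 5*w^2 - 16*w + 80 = (w + 4)*(w^2 - 9*w + 20) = (w - 4)*(w + 4)*(w - 5)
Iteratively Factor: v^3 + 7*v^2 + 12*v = (v)*(v^2 + 7*v + 12) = v*(v + 3)*(v + 4)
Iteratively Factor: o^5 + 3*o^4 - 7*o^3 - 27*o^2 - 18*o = (o + 3)*(o^4 - 7*o^2 - 6*o) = (o - 3)*(o + 3)*(o^3 + 3*o^2 + 2*o) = (o - 3)*(o + 2)*(o + 3)*(o^2 + o) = (o - 3)*(o + 1)*(o + 2)*(o + 3)*(o)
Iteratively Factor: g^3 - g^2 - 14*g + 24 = (g - 3)*(g^2 + 2*g - 8) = (g - 3)*(g - 2)*(g + 4)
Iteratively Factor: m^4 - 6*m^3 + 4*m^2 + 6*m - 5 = (m + 1)*(m^3 - 7*m^2 + 11*m - 5) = (m - 1)*(m + 1)*(m^2 - 6*m + 5) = (m - 1)^2*(m + 1)*(m - 5)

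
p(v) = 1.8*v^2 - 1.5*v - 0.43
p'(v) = 3.6*v - 1.5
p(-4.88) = 49.76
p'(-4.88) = -19.07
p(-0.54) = 0.90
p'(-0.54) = -3.44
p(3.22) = 13.40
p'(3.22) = 10.09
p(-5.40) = 60.16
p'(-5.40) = -20.94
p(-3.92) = 33.11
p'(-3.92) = -15.61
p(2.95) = 10.81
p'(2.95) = 9.12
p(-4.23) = 38.12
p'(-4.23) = -16.73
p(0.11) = -0.57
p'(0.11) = -1.10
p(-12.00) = 276.77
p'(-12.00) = -44.70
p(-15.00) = 427.07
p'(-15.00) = -55.50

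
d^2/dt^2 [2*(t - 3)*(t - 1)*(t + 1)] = 12*t - 12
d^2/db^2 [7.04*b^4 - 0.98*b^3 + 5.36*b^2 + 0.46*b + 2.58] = 84.48*b^2 - 5.88*b + 10.72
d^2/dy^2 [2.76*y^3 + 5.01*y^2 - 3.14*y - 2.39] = 16.56*y + 10.02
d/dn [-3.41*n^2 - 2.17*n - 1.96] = -6.82*n - 2.17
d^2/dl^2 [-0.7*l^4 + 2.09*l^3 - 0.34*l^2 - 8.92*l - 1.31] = -8.4*l^2 + 12.54*l - 0.68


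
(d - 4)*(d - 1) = d^2 - 5*d + 4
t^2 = t^2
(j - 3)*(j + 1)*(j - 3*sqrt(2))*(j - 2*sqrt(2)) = j^4 - 5*sqrt(2)*j^3 - 2*j^3 + 9*j^2 + 10*sqrt(2)*j^2 - 24*j + 15*sqrt(2)*j - 36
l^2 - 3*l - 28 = (l - 7)*(l + 4)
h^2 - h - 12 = (h - 4)*(h + 3)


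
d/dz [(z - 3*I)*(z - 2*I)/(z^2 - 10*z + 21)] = (5*z^2*(-2 + I) + 54*z - 60 - 105*I)/(z^4 - 20*z^3 + 142*z^2 - 420*z + 441)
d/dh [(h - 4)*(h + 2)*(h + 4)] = 3*h^2 + 4*h - 16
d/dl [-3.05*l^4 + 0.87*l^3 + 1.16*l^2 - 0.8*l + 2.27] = -12.2*l^3 + 2.61*l^2 + 2.32*l - 0.8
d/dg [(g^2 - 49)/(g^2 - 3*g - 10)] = 3*(-g^2 + 26*g - 49)/(g^4 - 6*g^3 - 11*g^2 + 60*g + 100)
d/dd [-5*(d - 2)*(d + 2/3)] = 20/3 - 10*d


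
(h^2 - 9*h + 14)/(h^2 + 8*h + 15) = (h^2 - 9*h + 14)/(h^2 + 8*h + 15)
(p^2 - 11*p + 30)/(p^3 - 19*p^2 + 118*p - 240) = 1/(p - 8)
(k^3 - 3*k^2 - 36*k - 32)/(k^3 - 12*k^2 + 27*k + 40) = (k + 4)/(k - 5)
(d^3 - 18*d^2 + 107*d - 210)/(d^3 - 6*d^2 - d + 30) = (d^2 - 13*d + 42)/(d^2 - d - 6)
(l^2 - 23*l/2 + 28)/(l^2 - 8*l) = (l - 7/2)/l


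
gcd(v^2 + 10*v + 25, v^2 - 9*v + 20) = 1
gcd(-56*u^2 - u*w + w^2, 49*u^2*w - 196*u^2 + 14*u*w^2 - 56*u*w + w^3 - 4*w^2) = 7*u + w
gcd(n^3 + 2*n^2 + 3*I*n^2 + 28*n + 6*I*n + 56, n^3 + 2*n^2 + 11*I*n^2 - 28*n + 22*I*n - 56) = n^2 + n*(2 + 7*I) + 14*I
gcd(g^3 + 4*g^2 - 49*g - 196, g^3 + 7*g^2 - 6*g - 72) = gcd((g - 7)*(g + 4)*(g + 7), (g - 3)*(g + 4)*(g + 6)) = g + 4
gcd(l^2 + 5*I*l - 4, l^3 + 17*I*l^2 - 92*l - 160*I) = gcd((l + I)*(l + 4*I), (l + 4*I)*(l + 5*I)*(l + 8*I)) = l + 4*I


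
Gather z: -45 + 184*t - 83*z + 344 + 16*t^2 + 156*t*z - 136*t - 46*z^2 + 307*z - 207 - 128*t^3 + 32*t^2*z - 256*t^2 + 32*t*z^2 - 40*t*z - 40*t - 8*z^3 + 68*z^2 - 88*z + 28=-128*t^3 - 240*t^2 + 8*t - 8*z^3 + z^2*(32*t + 22) + z*(32*t^2 + 116*t + 136) + 120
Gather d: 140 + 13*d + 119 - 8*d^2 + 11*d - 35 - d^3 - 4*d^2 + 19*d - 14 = -d^3 - 12*d^2 + 43*d + 210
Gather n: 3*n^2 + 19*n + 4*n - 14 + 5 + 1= 3*n^2 + 23*n - 8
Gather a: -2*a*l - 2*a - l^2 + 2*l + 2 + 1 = a*(-2*l - 2) - l^2 + 2*l + 3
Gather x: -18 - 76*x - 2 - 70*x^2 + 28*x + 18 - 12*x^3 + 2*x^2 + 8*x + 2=-12*x^3 - 68*x^2 - 40*x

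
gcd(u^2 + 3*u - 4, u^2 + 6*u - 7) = u - 1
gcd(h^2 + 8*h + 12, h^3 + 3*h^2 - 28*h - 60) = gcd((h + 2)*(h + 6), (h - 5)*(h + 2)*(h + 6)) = h^2 + 8*h + 12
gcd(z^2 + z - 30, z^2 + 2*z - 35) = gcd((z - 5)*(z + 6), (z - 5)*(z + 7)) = z - 5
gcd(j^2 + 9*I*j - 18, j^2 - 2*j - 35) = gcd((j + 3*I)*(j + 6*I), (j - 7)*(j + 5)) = 1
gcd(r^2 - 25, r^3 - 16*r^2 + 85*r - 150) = r - 5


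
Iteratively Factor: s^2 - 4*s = (s)*(s - 4)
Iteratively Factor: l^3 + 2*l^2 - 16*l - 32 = (l + 4)*(l^2 - 2*l - 8) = (l - 4)*(l + 4)*(l + 2)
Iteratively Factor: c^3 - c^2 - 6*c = (c + 2)*(c^2 - 3*c) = c*(c + 2)*(c - 3)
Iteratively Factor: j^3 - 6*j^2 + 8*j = (j - 2)*(j^2 - 4*j) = j*(j - 2)*(j - 4)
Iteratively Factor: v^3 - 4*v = (v - 2)*(v^2 + 2*v) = v*(v - 2)*(v + 2)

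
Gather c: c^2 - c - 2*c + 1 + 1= c^2 - 3*c + 2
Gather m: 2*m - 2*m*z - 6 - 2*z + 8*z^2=m*(2 - 2*z) + 8*z^2 - 2*z - 6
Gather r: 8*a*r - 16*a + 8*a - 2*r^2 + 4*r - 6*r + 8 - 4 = -8*a - 2*r^2 + r*(8*a - 2) + 4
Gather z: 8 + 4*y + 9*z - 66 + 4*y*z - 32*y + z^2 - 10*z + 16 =-28*y + z^2 + z*(4*y - 1) - 42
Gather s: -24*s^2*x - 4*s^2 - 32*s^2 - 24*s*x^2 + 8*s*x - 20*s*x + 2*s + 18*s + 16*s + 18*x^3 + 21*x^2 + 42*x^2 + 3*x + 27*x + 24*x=s^2*(-24*x - 36) + s*(-24*x^2 - 12*x + 36) + 18*x^3 + 63*x^2 + 54*x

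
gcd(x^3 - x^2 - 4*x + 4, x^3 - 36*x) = 1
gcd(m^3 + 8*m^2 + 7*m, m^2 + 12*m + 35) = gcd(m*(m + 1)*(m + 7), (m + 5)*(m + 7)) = m + 7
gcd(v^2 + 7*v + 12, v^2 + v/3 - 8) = v + 3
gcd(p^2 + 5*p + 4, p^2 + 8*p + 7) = p + 1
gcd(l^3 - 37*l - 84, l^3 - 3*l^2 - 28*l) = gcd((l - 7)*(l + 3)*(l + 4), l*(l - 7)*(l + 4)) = l^2 - 3*l - 28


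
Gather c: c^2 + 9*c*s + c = c^2 + c*(9*s + 1)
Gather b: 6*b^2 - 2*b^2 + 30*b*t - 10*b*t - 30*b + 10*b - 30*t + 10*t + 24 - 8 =4*b^2 + b*(20*t - 20) - 20*t + 16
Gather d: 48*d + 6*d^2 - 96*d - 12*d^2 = -6*d^2 - 48*d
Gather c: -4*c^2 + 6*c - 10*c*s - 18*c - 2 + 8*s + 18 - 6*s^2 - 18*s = -4*c^2 + c*(-10*s - 12) - 6*s^2 - 10*s + 16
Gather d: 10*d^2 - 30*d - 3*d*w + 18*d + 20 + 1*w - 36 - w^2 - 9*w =10*d^2 + d*(-3*w - 12) - w^2 - 8*w - 16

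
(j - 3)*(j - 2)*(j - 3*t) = j^3 - 3*j^2*t - 5*j^2 + 15*j*t + 6*j - 18*t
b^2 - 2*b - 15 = (b - 5)*(b + 3)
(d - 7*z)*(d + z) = d^2 - 6*d*z - 7*z^2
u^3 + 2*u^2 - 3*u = u*(u - 1)*(u + 3)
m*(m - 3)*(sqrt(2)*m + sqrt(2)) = sqrt(2)*m^3 - 2*sqrt(2)*m^2 - 3*sqrt(2)*m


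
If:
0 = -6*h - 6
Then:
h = -1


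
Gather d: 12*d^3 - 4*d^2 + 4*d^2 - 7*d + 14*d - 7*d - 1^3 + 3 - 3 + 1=12*d^3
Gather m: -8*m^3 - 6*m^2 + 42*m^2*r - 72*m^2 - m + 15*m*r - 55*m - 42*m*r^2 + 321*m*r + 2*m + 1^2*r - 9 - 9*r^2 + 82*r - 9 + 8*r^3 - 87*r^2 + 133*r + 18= -8*m^3 + m^2*(42*r - 78) + m*(-42*r^2 + 336*r - 54) + 8*r^3 - 96*r^2 + 216*r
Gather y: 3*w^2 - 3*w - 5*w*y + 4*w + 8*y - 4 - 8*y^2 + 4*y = 3*w^2 + w - 8*y^2 + y*(12 - 5*w) - 4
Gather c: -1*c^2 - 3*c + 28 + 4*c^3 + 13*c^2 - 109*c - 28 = 4*c^3 + 12*c^2 - 112*c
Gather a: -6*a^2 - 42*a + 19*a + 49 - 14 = -6*a^2 - 23*a + 35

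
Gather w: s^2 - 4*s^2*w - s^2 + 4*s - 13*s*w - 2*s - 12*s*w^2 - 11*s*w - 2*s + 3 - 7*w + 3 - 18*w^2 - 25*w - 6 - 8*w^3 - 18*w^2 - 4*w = -8*w^3 + w^2*(-12*s - 36) + w*(-4*s^2 - 24*s - 36)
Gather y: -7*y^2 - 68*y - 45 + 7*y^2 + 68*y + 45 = 0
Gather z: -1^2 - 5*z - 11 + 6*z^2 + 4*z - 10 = 6*z^2 - z - 22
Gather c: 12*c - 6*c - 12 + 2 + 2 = 6*c - 8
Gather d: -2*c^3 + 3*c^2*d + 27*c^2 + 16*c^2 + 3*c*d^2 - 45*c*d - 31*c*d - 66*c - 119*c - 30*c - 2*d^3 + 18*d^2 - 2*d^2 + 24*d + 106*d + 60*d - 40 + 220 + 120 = -2*c^3 + 43*c^2 - 215*c - 2*d^3 + d^2*(3*c + 16) + d*(3*c^2 - 76*c + 190) + 300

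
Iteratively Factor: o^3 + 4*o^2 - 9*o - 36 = (o + 3)*(o^2 + o - 12) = (o - 3)*(o + 3)*(o + 4)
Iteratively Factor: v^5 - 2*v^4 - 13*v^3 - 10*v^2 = (v)*(v^4 - 2*v^3 - 13*v^2 - 10*v) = v*(v + 1)*(v^3 - 3*v^2 - 10*v) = v*(v + 1)*(v + 2)*(v^2 - 5*v) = v*(v - 5)*(v + 1)*(v + 2)*(v)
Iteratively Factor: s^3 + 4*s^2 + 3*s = (s + 3)*(s^2 + s) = (s + 1)*(s + 3)*(s)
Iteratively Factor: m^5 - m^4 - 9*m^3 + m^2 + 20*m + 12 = (m - 2)*(m^4 + m^3 - 7*m^2 - 13*m - 6) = (m - 2)*(m + 1)*(m^3 - 7*m - 6) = (m - 3)*(m - 2)*(m + 1)*(m^2 + 3*m + 2) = (m - 3)*(m - 2)*(m + 1)^2*(m + 2)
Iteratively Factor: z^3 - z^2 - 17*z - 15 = (z + 1)*(z^2 - 2*z - 15) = (z - 5)*(z + 1)*(z + 3)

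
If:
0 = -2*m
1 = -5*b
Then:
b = -1/5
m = 0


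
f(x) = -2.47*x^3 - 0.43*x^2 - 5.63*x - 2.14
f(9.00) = -1888.27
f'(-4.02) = -121.92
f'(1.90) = -34.01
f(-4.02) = 174.01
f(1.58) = -21.85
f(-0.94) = 4.82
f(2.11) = -39.14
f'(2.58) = -57.17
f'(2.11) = -40.43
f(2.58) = -61.95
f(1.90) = -31.33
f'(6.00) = -277.55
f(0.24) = -3.55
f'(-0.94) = -11.37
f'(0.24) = -6.26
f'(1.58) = -25.49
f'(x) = -7.41*x^2 - 0.86*x - 5.63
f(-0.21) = -0.95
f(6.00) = -584.92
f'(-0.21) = -5.78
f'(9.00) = -613.58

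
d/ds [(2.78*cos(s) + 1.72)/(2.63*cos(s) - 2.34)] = 11.0288*sin(s)/(2.63*cos(s) - 2.34)^2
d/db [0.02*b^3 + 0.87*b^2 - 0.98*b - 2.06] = 0.06*b^2 + 1.74*b - 0.98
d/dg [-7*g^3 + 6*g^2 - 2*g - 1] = -21*g^2 + 12*g - 2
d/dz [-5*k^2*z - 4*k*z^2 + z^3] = -5*k^2 - 8*k*z + 3*z^2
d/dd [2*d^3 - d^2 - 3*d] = 6*d^2 - 2*d - 3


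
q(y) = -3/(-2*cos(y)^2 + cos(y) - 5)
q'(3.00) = -0.03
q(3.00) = 0.38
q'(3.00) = -0.03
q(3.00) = 0.38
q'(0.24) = 0.06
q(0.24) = 0.51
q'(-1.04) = -0.11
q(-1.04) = 0.60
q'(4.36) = 0.22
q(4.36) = 0.54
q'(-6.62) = -0.08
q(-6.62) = 0.51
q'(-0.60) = -0.13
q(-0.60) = 0.54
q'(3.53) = 0.09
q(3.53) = 0.39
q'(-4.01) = -0.20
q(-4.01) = 0.46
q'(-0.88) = -0.13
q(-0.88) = 0.58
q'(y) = -3*(-4*sin(y)*cos(y) + sin(y))/(-2*cos(y)^2 + cos(y) - 5)^2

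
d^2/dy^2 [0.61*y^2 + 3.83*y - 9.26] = 1.22000000000000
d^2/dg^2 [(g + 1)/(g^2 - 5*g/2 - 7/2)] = 16/(8*g^3 - 84*g^2 + 294*g - 343)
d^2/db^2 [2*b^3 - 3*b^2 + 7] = 12*b - 6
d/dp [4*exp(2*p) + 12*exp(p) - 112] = (8*exp(p) + 12)*exp(p)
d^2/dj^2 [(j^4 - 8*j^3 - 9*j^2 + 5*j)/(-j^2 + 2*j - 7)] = 2*(-j^6 + 6*j^5 - 33*j^4 + 101*j^3 - 819*j^2 + 1281*j + 371)/(j^6 - 6*j^5 + 33*j^4 - 92*j^3 + 231*j^2 - 294*j + 343)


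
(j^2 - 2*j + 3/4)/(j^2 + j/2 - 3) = (j - 1/2)/(j + 2)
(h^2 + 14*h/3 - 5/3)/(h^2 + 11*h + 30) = (h - 1/3)/(h + 6)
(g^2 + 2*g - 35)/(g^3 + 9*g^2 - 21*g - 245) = 1/(g + 7)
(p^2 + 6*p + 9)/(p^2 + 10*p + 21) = (p + 3)/(p + 7)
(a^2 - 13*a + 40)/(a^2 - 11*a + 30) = (a - 8)/(a - 6)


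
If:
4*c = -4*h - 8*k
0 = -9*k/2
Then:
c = -h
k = 0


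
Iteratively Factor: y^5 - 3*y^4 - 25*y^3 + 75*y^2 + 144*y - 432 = (y - 3)*(y^4 - 25*y^2 + 144) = (y - 4)*(y - 3)*(y^3 + 4*y^2 - 9*y - 36) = (y - 4)*(y - 3)^2*(y^2 + 7*y + 12) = (y - 4)*(y - 3)^2*(y + 4)*(y + 3)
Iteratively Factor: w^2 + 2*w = (w)*(w + 2)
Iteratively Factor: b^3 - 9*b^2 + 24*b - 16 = (b - 4)*(b^2 - 5*b + 4) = (b - 4)*(b - 1)*(b - 4)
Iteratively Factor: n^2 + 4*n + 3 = (n + 3)*(n + 1)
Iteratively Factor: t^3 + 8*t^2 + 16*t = (t + 4)*(t^2 + 4*t) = t*(t + 4)*(t + 4)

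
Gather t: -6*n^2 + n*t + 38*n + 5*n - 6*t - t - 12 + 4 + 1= -6*n^2 + 43*n + t*(n - 7) - 7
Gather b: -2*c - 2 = -2*c - 2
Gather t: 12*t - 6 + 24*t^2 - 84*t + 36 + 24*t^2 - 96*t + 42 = 48*t^2 - 168*t + 72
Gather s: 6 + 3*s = 3*s + 6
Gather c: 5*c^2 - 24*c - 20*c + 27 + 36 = 5*c^2 - 44*c + 63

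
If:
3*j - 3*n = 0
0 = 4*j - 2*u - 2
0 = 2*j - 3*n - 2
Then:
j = -2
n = -2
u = -5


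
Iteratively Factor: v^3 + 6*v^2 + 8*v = (v + 4)*(v^2 + 2*v) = (v + 2)*(v + 4)*(v)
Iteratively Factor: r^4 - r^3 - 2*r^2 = (r)*(r^3 - r^2 - 2*r) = r*(r + 1)*(r^2 - 2*r) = r*(r - 2)*(r + 1)*(r)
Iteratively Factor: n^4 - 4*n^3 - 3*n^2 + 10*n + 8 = (n - 2)*(n^3 - 2*n^2 - 7*n - 4) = (n - 2)*(n + 1)*(n^2 - 3*n - 4) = (n - 4)*(n - 2)*(n + 1)*(n + 1)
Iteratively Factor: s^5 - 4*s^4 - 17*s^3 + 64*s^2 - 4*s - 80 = (s + 4)*(s^4 - 8*s^3 + 15*s^2 + 4*s - 20) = (s + 1)*(s + 4)*(s^3 - 9*s^2 + 24*s - 20) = (s - 2)*(s + 1)*(s + 4)*(s^2 - 7*s + 10) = (s - 5)*(s - 2)*(s + 1)*(s + 4)*(s - 2)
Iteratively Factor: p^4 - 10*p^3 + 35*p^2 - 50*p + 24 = (p - 2)*(p^3 - 8*p^2 + 19*p - 12) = (p - 4)*(p - 2)*(p^2 - 4*p + 3) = (p - 4)*(p - 2)*(p - 1)*(p - 3)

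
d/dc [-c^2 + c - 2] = 1 - 2*c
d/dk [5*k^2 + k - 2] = 10*k + 1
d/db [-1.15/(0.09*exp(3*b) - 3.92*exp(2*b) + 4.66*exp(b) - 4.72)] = (0.3105*exp(2*b) - 9.016*exp(b) + 5.359)*exp(b)/(0.09*exp(3*b) - 3.92*exp(2*b) + 4.66*exp(b) - 4.72)^2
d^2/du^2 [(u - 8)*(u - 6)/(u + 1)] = 126/(u^3 + 3*u^2 + 3*u + 1)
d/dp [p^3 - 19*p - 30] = 3*p^2 - 19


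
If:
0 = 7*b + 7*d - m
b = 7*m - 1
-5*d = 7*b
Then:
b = -5/103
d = 7/103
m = 14/103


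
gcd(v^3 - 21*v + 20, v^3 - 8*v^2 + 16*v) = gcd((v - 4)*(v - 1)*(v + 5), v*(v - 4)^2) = v - 4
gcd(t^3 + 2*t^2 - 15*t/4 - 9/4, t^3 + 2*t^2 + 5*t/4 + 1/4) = t + 1/2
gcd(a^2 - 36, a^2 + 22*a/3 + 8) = a + 6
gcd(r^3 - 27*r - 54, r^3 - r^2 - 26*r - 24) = r - 6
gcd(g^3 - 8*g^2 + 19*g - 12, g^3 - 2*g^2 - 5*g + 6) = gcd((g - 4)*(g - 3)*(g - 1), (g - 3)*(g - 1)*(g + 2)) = g^2 - 4*g + 3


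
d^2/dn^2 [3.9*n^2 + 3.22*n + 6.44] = 7.80000000000000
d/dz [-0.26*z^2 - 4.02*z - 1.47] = -0.52*z - 4.02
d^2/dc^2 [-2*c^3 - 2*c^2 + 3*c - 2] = -12*c - 4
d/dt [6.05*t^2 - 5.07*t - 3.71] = 12.1*t - 5.07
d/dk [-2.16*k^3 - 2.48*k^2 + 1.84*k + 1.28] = -6.48*k^2 - 4.96*k + 1.84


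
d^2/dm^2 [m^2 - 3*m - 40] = 2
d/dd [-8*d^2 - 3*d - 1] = -16*d - 3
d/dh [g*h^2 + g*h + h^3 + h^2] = 2*g*h + g + 3*h^2 + 2*h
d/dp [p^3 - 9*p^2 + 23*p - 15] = 3*p^2 - 18*p + 23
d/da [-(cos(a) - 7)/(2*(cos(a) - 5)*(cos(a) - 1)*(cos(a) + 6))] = (-2*cos(a)^3 + 21*cos(a)^2 - 187)*sin(a)/(2*(cos(a) - 5)^2*(cos(a) - 1)^2*(cos(a) + 6)^2)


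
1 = 1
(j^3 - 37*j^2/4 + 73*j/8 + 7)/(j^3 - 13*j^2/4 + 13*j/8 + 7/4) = (j - 8)/(j - 2)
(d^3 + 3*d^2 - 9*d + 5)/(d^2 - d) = d + 4 - 5/d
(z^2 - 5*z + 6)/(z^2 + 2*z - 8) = (z - 3)/(z + 4)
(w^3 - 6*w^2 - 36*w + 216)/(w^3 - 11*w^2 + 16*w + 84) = (w^2 - 36)/(w^2 - 5*w - 14)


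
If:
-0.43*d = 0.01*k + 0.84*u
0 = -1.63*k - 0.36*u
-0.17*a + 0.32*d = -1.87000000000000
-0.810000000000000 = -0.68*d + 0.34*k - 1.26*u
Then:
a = -279.88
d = -154.53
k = -17.52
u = 79.31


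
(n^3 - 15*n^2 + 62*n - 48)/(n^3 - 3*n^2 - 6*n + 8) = (n^2 - 14*n + 48)/(n^2 - 2*n - 8)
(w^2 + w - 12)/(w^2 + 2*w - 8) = (w - 3)/(w - 2)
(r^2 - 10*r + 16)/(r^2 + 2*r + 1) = (r^2 - 10*r + 16)/(r^2 + 2*r + 1)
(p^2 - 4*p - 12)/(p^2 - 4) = (p - 6)/(p - 2)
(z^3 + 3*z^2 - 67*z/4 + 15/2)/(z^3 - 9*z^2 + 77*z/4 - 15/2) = (z + 6)/(z - 6)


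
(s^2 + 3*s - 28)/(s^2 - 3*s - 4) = (s + 7)/(s + 1)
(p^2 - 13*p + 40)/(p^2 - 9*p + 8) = (p - 5)/(p - 1)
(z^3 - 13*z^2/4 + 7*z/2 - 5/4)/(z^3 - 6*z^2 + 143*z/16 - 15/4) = 4*(z^2 - 2*z + 1)/(4*z^2 - 19*z + 12)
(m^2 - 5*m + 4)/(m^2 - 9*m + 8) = (m - 4)/(m - 8)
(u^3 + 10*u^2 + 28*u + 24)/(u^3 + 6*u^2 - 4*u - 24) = (u + 2)/(u - 2)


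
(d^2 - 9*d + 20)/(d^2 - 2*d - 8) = (d - 5)/(d + 2)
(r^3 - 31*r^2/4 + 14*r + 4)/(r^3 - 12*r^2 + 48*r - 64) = (r + 1/4)/(r - 4)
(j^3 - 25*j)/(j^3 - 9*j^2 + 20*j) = (j + 5)/(j - 4)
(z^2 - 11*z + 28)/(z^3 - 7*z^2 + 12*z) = (z - 7)/(z*(z - 3))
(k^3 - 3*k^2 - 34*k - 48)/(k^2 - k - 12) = (k^2 - 6*k - 16)/(k - 4)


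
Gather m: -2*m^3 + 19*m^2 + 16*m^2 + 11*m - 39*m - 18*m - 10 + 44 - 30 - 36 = -2*m^3 + 35*m^2 - 46*m - 32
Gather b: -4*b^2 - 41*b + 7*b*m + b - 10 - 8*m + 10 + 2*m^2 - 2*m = -4*b^2 + b*(7*m - 40) + 2*m^2 - 10*m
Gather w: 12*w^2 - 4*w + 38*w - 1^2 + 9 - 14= 12*w^2 + 34*w - 6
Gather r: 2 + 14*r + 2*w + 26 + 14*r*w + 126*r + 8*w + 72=r*(14*w + 140) + 10*w + 100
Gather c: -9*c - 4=-9*c - 4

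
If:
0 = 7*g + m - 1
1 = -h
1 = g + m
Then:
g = 0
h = -1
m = 1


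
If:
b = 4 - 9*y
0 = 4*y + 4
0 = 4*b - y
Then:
No Solution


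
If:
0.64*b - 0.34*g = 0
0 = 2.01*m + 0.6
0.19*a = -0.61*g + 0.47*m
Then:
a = -3.21052631578947*g - 0.738413197172035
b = 0.53125*g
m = -0.30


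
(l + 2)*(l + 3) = l^2 + 5*l + 6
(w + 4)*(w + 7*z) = w^2 + 7*w*z + 4*w + 28*z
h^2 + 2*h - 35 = (h - 5)*(h + 7)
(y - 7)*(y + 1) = y^2 - 6*y - 7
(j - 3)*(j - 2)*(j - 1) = j^3 - 6*j^2 + 11*j - 6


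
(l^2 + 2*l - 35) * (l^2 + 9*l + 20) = l^4 + 11*l^3 + 3*l^2 - 275*l - 700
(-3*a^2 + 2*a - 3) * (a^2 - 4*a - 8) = -3*a^4 + 14*a^3 + 13*a^2 - 4*a + 24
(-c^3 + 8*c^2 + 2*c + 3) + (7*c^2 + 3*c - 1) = -c^3 + 15*c^2 + 5*c + 2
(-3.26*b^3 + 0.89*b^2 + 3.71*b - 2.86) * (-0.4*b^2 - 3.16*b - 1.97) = 1.304*b^5 + 9.9456*b^4 + 2.1258*b^3 - 12.3329*b^2 + 1.7289*b + 5.6342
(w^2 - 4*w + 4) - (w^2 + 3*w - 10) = 14 - 7*w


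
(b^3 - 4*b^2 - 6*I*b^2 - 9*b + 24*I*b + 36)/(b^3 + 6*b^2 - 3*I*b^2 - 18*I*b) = (b^2 - b*(4 + 3*I) + 12*I)/(b*(b + 6))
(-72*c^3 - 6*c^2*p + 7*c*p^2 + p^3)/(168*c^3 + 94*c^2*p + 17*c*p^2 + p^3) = (-3*c + p)/(7*c + p)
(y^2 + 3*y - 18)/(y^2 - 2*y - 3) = (y + 6)/(y + 1)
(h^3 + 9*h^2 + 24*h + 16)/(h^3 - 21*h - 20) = (h + 4)/(h - 5)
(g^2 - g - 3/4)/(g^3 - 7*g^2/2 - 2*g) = (g - 3/2)/(g*(g - 4))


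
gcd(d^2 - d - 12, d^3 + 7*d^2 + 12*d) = d + 3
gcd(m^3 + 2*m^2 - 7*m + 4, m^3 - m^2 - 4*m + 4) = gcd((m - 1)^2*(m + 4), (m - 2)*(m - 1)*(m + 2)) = m - 1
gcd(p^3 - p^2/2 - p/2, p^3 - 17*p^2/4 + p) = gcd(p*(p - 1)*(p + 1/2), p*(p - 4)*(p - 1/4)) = p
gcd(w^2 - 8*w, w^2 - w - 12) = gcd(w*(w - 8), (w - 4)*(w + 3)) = 1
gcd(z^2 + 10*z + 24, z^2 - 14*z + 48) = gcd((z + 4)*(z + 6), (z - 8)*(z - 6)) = 1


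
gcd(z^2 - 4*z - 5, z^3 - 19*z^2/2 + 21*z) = 1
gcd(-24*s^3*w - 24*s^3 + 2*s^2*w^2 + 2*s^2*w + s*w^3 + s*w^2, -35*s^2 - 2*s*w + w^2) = 1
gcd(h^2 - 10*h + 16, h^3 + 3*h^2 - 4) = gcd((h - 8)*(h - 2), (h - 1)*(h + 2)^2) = 1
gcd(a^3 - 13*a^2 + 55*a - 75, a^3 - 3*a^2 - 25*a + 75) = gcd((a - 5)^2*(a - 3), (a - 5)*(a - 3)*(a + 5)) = a^2 - 8*a + 15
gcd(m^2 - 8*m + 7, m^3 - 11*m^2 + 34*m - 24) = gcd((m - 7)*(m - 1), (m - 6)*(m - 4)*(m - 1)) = m - 1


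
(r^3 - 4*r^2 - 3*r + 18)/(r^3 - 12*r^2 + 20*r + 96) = (r^2 - 6*r + 9)/(r^2 - 14*r + 48)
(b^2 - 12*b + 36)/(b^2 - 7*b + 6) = (b - 6)/(b - 1)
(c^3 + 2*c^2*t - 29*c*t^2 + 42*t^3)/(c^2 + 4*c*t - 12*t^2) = (c^2 + 4*c*t - 21*t^2)/(c + 6*t)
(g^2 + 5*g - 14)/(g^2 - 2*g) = (g + 7)/g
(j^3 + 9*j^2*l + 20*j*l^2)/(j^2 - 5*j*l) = (j^2 + 9*j*l + 20*l^2)/(j - 5*l)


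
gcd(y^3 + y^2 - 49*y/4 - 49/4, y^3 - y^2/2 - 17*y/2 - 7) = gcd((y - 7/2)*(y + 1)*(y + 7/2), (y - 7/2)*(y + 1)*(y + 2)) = y^2 - 5*y/2 - 7/2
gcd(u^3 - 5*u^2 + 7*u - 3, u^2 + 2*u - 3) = u - 1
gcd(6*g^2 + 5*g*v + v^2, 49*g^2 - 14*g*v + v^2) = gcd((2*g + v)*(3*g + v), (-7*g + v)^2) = 1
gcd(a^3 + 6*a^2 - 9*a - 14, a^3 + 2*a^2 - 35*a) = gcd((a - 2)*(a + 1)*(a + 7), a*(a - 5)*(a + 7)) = a + 7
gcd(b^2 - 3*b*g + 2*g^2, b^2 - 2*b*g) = b - 2*g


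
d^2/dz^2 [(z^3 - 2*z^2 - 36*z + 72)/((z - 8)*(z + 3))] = 6*(z^3 + 144*z^2 - 648*z + 2232)/(z^6 - 15*z^5 + 3*z^4 + 595*z^3 - 72*z^2 - 8640*z - 13824)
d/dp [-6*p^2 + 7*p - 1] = 7 - 12*p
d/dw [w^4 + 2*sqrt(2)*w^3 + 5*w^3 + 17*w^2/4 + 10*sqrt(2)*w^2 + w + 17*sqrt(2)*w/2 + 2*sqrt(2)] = 4*w^3 + 6*sqrt(2)*w^2 + 15*w^2 + 17*w/2 + 20*sqrt(2)*w + 1 + 17*sqrt(2)/2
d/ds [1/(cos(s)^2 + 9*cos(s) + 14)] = (2*cos(s) + 9)*sin(s)/(cos(s)^2 + 9*cos(s) + 14)^2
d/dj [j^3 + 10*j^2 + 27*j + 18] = 3*j^2 + 20*j + 27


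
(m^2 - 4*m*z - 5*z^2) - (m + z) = m^2 - 4*m*z - m - 5*z^2 - z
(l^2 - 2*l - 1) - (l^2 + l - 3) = 2 - 3*l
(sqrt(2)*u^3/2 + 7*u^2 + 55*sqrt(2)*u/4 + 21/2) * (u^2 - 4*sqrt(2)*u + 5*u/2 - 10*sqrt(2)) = sqrt(2)*u^5/2 + 5*sqrt(2)*u^4/4 + 3*u^4 - 57*sqrt(2)*u^3/4 + 15*u^3/2 - 199*u^2/2 - 285*sqrt(2)*u^2/8 - 995*u/4 - 42*sqrt(2)*u - 105*sqrt(2)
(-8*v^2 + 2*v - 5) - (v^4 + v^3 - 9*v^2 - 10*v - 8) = -v^4 - v^3 + v^2 + 12*v + 3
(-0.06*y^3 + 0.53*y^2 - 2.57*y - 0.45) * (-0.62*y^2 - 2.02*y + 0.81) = 0.0372*y^5 - 0.2074*y^4 + 0.4742*y^3 + 5.8997*y^2 - 1.1727*y - 0.3645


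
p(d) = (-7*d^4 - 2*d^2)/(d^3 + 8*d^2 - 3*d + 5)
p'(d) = (-28*d^3 - 4*d)/(d^3 + 8*d^2 - 3*d + 5) + (-7*d^4 - 2*d^2)*(-3*d^2 - 16*d + 3)/(d^3 + 8*d^2 - 3*d + 5)^2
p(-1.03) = -0.65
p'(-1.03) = 1.56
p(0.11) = -0.01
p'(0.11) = -0.10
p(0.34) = -0.07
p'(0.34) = -0.46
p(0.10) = -0.00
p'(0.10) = -0.09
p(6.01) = -18.67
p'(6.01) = -4.75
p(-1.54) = -1.77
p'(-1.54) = 2.89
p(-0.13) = -0.01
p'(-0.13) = 0.10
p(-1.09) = -0.74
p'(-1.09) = 1.70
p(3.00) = -6.16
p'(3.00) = -3.42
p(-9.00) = 940.59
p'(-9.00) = 1425.49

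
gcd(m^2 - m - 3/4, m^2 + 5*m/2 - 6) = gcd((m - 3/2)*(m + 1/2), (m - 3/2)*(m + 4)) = m - 3/2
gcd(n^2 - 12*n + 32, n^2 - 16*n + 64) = n - 8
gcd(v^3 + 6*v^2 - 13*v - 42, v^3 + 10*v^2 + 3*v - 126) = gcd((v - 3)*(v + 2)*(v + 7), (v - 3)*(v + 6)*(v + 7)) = v^2 + 4*v - 21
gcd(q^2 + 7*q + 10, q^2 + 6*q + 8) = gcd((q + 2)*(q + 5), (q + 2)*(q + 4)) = q + 2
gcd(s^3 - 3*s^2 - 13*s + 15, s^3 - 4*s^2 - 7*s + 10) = s^2 - 6*s + 5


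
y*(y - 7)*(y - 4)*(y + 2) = y^4 - 9*y^3 + 6*y^2 + 56*y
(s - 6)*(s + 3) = s^2 - 3*s - 18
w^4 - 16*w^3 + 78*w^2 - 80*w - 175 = (w - 7)*(w - 5)^2*(w + 1)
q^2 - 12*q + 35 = (q - 7)*(q - 5)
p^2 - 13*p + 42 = (p - 7)*(p - 6)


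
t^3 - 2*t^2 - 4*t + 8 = (t - 2)^2*(t + 2)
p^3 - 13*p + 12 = (p - 3)*(p - 1)*(p + 4)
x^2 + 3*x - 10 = (x - 2)*(x + 5)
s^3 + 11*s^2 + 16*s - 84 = (s - 2)*(s + 6)*(s + 7)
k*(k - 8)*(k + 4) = k^3 - 4*k^2 - 32*k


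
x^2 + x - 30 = (x - 5)*(x + 6)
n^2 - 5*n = n*(n - 5)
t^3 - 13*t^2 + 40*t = t*(t - 8)*(t - 5)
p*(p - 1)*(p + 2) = p^3 + p^2 - 2*p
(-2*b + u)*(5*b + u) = -10*b^2 + 3*b*u + u^2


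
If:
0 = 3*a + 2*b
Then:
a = -2*b/3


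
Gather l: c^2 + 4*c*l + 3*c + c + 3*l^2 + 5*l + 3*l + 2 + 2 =c^2 + 4*c + 3*l^2 + l*(4*c + 8) + 4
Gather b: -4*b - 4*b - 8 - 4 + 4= -8*b - 8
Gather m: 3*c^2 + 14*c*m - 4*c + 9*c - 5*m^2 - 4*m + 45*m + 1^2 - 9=3*c^2 + 5*c - 5*m^2 + m*(14*c + 41) - 8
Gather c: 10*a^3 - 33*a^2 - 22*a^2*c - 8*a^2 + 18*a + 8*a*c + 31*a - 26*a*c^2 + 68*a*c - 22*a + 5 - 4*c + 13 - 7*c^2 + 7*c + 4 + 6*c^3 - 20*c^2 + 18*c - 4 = 10*a^3 - 41*a^2 + 27*a + 6*c^3 + c^2*(-26*a - 27) + c*(-22*a^2 + 76*a + 21) + 18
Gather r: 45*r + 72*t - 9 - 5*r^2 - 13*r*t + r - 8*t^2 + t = -5*r^2 + r*(46 - 13*t) - 8*t^2 + 73*t - 9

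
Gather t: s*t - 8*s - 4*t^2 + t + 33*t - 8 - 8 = -8*s - 4*t^2 + t*(s + 34) - 16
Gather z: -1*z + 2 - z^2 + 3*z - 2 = -z^2 + 2*z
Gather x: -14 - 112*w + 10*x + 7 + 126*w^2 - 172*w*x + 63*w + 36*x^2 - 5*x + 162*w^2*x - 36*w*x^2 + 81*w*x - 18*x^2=126*w^2 - 49*w + x^2*(18 - 36*w) + x*(162*w^2 - 91*w + 5) - 7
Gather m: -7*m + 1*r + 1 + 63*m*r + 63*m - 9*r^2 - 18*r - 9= m*(63*r + 56) - 9*r^2 - 17*r - 8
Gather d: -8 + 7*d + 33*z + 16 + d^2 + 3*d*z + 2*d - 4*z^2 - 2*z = d^2 + d*(3*z + 9) - 4*z^2 + 31*z + 8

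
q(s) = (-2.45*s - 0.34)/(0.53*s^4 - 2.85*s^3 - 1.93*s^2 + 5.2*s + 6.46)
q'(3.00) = -0.15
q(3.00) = 0.26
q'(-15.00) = 0.00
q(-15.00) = 0.00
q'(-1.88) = 0.41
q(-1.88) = 0.28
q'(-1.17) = 0.51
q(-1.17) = 0.77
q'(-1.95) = 0.36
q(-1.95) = 0.25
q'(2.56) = -0.38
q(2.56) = 0.37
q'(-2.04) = 0.30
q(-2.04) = 0.22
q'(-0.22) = -0.51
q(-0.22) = 0.04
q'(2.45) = -0.51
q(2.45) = 0.42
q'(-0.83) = -1.21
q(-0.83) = 0.63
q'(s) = (-2.45*s - 0.34)*(-2.12*s^3 + 8.55*s^2 + 3.86*s - 5.2)/(0.53*s^4 - 2.85*s^3 - 1.93*s^2 + 5.2*s + 6.46)^2 - 2.45/(0.53*s^4 - 2.85*s^3 - 1.93*s^2 + 5.2*s + 6.46)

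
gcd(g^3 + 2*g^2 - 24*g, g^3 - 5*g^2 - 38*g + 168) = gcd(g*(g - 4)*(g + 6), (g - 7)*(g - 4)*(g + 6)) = g^2 + 2*g - 24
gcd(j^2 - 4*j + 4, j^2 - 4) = j - 2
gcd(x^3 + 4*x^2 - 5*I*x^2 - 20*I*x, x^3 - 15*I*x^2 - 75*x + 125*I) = x - 5*I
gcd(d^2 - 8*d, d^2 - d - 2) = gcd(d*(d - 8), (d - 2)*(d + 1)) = 1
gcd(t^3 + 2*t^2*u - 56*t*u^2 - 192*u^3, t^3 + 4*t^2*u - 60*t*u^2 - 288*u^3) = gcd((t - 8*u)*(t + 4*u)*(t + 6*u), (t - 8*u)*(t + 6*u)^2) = t^2 - 2*t*u - 48*u^2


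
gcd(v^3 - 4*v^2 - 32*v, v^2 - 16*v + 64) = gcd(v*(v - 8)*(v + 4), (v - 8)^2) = v - 8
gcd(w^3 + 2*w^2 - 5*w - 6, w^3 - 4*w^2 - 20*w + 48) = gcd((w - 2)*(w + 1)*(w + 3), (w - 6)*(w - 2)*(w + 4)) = w - 2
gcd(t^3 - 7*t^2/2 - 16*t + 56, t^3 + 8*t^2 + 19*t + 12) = t + 4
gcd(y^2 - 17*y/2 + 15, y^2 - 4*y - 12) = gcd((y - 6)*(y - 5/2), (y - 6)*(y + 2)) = y - 6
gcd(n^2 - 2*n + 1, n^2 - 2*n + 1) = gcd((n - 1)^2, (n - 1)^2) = n^2 - 2*n + 1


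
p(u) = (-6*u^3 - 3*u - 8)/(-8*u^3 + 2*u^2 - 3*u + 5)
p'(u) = (-18*u^2 - 3)/(-8*u^3 + 2*u^2 - 3*u + 5) + (24*u^2 - 4*u + 3)*(-6*u^3 - 3*u - 8)/(-8*u^3 + 2*u^2 - 3*u + 5)^2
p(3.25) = 0.87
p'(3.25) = -0.07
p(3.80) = 0.84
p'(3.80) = -0.04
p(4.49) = 0.82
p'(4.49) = -0.02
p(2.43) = 0.96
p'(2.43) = -0.20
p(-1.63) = 0.46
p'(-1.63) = -0.34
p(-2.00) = 0.55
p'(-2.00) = -0.19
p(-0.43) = -0.85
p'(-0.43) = -1.94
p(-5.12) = 0.71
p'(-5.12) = -0.01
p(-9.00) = 0.73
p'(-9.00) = 0.00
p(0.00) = -1.60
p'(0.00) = -1.56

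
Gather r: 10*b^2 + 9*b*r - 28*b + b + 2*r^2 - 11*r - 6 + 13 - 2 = 10*b^2 - 27*b + 2*r^2 + r*(9*b - 11) + 5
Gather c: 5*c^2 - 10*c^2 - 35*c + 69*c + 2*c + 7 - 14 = -5*c^2 + 36*c - 7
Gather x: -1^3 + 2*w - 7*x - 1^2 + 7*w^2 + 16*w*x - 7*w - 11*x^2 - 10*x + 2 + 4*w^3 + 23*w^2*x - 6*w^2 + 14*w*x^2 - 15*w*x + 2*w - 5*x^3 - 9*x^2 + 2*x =4*w^3 + w^2 - 3*w - 5*x^3 + x^2*(14*w - 20) + x*(23*w^2 + w - 15)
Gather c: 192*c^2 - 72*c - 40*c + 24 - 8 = 192*c^2 - 112*c + 16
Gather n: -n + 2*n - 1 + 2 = n + 1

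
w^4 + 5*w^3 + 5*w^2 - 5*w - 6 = (w - 1)*(w + 1)*(w + 2)*(w + 3)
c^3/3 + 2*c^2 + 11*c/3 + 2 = (c/3 + 1)*(c + 1)*(c + 2)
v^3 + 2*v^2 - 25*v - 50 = (v - 5)*(v + 2)*(v + 5)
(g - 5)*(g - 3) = g^2 - 8*g + 15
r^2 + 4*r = r*(r + 4)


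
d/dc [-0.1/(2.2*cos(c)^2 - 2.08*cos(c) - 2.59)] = (0.208 - 0.44*cos(c))*sin(c)/(-2.2*cos(c)^2 + 2.08*cos(c) + 2.59)^2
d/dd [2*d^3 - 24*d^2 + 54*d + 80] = 6*d^2 - 48*d + 54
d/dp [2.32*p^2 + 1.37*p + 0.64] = 4.64*p + 1.37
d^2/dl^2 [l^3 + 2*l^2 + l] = 6*l + 4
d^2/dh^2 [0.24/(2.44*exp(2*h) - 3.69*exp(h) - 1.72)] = ((0.8856 - 2.3424*exp(h))*(-2.44*exp(2*h) + 3.69*exp(h) + 1.72) - 0.24*(4.88*exp(h) - 3.69)*(9.76*exp(h) - 7.38)*exp(h))*exp(h)/(-2.44*exp(2*h) + 3.69*exp(h) + 1.72)^3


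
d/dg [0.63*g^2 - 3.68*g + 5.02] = 1.26*g - 3.68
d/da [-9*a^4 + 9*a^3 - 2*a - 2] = -36*a^3 + 27*a^2 - 2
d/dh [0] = 0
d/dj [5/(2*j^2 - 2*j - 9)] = 10*(1 - 2*j)/(-2*j^2 + 2*j + 9)^2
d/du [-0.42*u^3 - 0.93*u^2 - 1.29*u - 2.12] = -1.26*u^2 - 1.86*u - 1.29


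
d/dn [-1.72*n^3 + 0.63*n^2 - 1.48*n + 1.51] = -5.16*n^2 + 1.26*n - 1.48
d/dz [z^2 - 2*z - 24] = 2*z - 2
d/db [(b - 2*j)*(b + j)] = 2*b - j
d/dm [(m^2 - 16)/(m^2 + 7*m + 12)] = 7/(m^2 + 6*m + 9)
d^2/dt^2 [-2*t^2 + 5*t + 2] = -4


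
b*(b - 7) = b^2 - 7*b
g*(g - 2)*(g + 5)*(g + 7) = g^4 + 10*g^3 + 11*g^2 - 70*g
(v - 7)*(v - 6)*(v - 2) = v^3 - 15*v^2 + 68*v - 84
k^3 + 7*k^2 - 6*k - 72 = (k - 3)*(k + 4)*(k + 6)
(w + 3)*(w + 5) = w^2 + 8*w + 15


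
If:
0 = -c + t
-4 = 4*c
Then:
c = -1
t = -1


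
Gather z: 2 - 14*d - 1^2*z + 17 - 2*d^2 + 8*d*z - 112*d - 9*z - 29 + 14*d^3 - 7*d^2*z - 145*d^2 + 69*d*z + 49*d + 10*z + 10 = 14*d^3 - 147*d^2 - 77*d + z*(-7*d^2 + 77*d)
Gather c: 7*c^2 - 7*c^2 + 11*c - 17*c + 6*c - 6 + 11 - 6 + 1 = 0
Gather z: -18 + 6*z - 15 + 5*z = 11*z - 33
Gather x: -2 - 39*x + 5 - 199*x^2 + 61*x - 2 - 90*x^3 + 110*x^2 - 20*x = -90*x^3 - 89*x^2 + 2*x + 1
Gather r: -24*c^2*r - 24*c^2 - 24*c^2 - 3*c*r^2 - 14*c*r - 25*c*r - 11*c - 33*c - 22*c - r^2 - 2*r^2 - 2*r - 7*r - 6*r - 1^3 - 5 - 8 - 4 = -48*c^2 - 66*c + r^2*(-3*c - 3) + r*(-24*c^2 - 39*c - 15) - 18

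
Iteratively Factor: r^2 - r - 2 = (r + 1)*(r - 2)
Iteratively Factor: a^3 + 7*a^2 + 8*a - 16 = (a - 1)*(a^2 + 8*a + 16) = (a - 1)*(a + 4)*(a + 4)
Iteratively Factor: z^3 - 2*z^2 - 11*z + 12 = (z + 3)*(z^2 - 5*z + 4) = (z - 1)*(z + 3)*(z - 4)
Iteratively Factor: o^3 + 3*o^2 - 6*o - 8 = (o + 1)*(o^2 + 2*o - 8) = (o - 2)*(o + 1)*(o + 4)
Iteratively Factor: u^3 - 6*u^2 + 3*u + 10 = (u - 5)*(u^2 - u - 2) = (u - 5)*(u - 2)*(u + 1)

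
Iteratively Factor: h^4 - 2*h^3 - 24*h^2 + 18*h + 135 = (h + 3)*(h^3 - 5*h^2 - 9*h + 45) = (h - 3)*(h + 3)*(h^2 - 2*h - 15) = (h - 3)*(h + 3)^2*(h - 5)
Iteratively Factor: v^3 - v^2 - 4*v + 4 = (v - 1)*(v^2 - 4) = (v - 1)*(v + 2)*(v - 2)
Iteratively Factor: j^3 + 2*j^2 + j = (j + 1)*(j^2 + j) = j*(j + 1)*(j + 1)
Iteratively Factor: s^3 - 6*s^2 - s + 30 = (s + 2)*(s^2 - 8*s + 15) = (s - 5)*(s + 2)*(s - 3)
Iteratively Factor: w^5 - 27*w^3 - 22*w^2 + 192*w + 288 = (w + 2)*(w^4 - 2*w^3 - 23*w^2 + 24*w + 144) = (w + 2)*(w + 3)*(w^3 - 5*w^2 - 8*w + 48) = (w + 2)*(w + 3)^2*(w^2 - 8*w + 16) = (w - 4)*(w + 2)*(w + 3)^2*(w - 4)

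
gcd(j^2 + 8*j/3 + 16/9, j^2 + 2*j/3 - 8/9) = j + 4/3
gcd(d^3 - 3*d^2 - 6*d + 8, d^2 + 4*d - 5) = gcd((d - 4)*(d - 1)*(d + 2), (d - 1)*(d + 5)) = d - 1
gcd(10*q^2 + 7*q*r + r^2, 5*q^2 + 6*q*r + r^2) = 5*q + r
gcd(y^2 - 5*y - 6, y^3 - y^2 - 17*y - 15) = y + 1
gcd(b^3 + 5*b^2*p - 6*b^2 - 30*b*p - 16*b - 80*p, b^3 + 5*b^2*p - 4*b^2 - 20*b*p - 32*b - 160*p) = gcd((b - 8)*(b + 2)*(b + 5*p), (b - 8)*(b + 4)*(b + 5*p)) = b^2 + 5*b*p - 8*b - 40*p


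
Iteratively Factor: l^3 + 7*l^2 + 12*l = (l)*(l^2 + 7*l + 12) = l*(l + 3)*(l + 4)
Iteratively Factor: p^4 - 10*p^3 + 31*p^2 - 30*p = (p - 3)*(p^3 - 7*p^2 + 10*p) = p*(p - 3)*(p^2 - 7*p + 10) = p*(p - 5)*(p - 3)*(p - 2)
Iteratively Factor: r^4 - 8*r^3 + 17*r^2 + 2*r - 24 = (r - 3)*(r^3 - 5*r^2 + 2*r + 8) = (r - 3)*(r + 1)*(r^2 - 6*r + 8) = (r - 4)*(r - 3)*(r + 1)*(r - 2)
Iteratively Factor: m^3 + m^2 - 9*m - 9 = (m + 1)*(m^2 - 9) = (m - 3)*(m + 1)*(m + 3)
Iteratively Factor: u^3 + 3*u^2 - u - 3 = (u + 3)*(u^2 - 1) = (u - 1)*(u + 3)*(u + 1)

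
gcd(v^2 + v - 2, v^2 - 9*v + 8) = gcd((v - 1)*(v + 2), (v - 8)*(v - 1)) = v - 1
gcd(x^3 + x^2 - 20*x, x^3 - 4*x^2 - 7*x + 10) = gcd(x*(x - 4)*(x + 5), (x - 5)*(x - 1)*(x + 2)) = 1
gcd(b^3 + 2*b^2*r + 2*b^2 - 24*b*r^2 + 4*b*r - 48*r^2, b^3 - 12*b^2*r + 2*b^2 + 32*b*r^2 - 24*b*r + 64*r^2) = -b^2 + 4*b*r - 2*b + 8*r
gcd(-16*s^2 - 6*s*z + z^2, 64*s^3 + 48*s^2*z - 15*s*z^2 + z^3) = -8*s + z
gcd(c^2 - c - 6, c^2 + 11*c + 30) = 1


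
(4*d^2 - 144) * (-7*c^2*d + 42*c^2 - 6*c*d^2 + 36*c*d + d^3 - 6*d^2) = -28*c^2*d^3 + 168*c^2*d^2 + 1008*c^2*d - 6048*c^2 - 24*c*d^4 + 144*c*d^3 + 864*c*d^2 - 5184*c*d + 4*d^5 - 24*d^4 - 144*d^3 + 864*d^2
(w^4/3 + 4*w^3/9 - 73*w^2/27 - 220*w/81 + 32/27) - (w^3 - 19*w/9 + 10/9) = w^4/3 - 5*w^3/9 - 73*w^2/27 - 49*w/81 + 2/27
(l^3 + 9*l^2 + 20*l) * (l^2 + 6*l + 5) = l^5 + 15*l^4 + 79*l^3 + 165*l^2 + 100*l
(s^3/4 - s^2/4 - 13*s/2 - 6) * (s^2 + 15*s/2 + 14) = s^5/4 + 13*s^4/8 - 39*s^3/8 - 233*s^2/4 - 136*s - 84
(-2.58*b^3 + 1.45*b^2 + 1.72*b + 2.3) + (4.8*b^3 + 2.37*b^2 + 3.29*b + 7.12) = 2.22*b^3 + 3.82*b^2 + 5.01*b + 9.42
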